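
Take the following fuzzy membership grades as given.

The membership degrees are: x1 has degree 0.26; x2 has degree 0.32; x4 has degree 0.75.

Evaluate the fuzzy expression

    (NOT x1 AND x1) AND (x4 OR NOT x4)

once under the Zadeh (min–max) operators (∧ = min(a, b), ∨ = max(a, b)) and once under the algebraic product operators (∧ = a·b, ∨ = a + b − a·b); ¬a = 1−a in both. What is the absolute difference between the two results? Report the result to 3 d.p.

Under Zadeh (min–max):
  NOT x1 = 1 − 0.26 = 0.74
  NOT x1 AND x1 = min(a, b) on (0.74, 0.26) = 0.26
  NOT x4 = 1 − 0.75 = 0.25
  x4 OR NOT x4 = max(a, b) on (0.75, 0.25) = 0.75
  (NOT x1 AND x1) AND (x4 OR NOT x4) = min(a, b) on (0.26, 0.75) = 0.26
  → value = 0.2600
Under algebraic product:
  NOT x1 = 1 − 0.2600 = 0.7400
  NOT x1 AND x1 = a·b on (0.7400, 0.2600) = 0.1924
  NOT x4 = 1 − 0.7500 = 0.2500
  x4 OR NOT x4 = a + b − a·b on (0.7500, 0.2500) = 0.8125
  (NOT x1 AND x1) AND (x4 OR NOT x4) = a·b on (0.1924, 0.8125) = 0.1563
  → value = 0.1563
|0.2600 − 0.1563| = 0.104

0.104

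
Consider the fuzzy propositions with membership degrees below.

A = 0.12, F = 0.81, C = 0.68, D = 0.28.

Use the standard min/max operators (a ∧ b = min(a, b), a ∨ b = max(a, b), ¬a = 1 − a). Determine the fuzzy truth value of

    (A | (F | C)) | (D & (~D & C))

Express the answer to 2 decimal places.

0.81

F | C = max(a, b) on (0.81, 0.68) = 0.81
A | (F | C) = max(a, b) on (0.12, 0.81) = 0.81
~D = 1 − 0.28 = 0.72
~D & C = min(a, b) on (0.72, 0.68) = 0.68
D & (~D & C) = min(a, b) on (0.28, 0.68) = 0.28
(A | (F | C)) | (D & (~D & C)) = max(a, b) on (0.81, 0.28) = 0.81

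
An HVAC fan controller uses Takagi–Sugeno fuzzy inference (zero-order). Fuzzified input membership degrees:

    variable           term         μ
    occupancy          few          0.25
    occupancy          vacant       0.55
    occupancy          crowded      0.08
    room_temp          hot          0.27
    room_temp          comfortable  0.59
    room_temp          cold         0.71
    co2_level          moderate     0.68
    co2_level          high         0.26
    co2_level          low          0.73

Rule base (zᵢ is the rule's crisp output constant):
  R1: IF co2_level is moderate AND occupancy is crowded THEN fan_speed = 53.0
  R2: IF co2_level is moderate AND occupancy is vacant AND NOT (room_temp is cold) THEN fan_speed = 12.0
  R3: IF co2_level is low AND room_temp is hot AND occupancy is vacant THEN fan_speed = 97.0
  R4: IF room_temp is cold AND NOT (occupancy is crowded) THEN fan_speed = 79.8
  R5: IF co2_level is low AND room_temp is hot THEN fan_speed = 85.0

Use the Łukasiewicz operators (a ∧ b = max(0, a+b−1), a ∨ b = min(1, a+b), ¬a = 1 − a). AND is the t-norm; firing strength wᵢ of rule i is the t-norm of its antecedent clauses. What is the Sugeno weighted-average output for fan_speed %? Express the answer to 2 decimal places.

R1 (z=53.0): moderate=0.68, crowded=0.08; AND[max(0, a+b−1)] → w = 0.00
R2 (z=12.0): moderate=0.68, vacant=0.55, ¬cold=1−0.71=0.29; AND[max(0, a+b−1)] → w = 0.00
R3 (z=97.0): low=0.73, hot=0.27, vacant=0.55; AND[max(0, a+b−1)] → w = 0.00
R4 (z=79.8): cold=0.71, ¬crowded=1−0.08=0.92; AND[max(0, a+b−1)] → w = 0.63
R5 (z=85.0): low=0.73, hot=0.27; AND[max(0, a+b−1)] → w = 0.00
Weighted average = (0.00·53.0 + 0.00·12.0 + 0.00·97.0 + 0.63·79.8 + 0.00·85.0) / (0.00 + 0.00 + 0.00 + 0.63 + 0.00)
  = 50.2740 / 0.6300 = 79.80

79.80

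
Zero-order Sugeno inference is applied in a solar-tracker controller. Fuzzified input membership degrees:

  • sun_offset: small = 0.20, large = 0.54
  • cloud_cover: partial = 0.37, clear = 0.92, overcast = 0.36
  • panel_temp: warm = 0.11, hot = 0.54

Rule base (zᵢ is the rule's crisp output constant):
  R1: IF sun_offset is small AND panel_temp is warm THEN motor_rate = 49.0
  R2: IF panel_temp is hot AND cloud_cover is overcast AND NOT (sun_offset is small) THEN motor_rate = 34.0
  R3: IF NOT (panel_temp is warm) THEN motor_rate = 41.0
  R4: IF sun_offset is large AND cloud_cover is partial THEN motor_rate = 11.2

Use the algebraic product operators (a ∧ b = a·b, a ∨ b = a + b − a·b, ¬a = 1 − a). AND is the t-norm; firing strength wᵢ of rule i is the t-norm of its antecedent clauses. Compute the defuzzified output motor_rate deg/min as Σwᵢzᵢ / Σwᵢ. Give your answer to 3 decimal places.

R1 (z=49.0): small=0.20, warm=0.11; AND[a·b] → w = 0.0220
R2 (z=34.0): hot=0.54, overcast=0.36, ¬small=1−0.20=0.80; AND[a·b] → w = 0.1555
R3 (z=41.0): ¬warm=1−0.11=0.89 → w = 0.8900
R4 (z=11.2): large=0.54, partial=0.37; AND[a·b] → w = 0.1998
Weighted average = (0.0220·49.0 + 0.1555·34.0 + 0.8900·41.0 + 0.1998·11.2) / (0.0220 + 0.1555 + 0.8900 + 0.1998)
  = 45.0934 / 1.2673 = 35.582

35.582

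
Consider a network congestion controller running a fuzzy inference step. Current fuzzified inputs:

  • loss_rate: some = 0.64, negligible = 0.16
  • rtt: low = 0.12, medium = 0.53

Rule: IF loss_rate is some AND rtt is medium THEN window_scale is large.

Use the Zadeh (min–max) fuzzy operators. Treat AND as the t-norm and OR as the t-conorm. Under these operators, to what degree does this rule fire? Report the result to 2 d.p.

0.53

firing strength: some=0.64, medium=0.53; AND[min(a, b)] → w = 0.53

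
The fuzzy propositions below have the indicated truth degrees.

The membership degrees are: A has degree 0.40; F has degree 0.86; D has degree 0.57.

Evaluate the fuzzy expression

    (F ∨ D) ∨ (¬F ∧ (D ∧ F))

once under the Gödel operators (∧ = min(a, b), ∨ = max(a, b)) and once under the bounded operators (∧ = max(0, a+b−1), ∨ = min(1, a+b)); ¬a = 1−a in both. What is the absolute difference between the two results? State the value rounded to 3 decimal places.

0.140

Under Gödel:
  F ∨ D = max(a, b) on (0.86, 0.57) = 0.86
  ¬F = 1 − 0.86 = 0.14
  D ∧ F = min(a, b) on (0.57, 0.86) = 0.57
  ¬F ∧ (D ∧ F) = min(a, b) on (0.14, 0.57) = 0.14
  (F ∨ D) ∨ (¬F ∧ (D ∧ F)) = max(a, b) on (0.86, 0.14) = 0.86
  → value = 0.8600
Under bounded:
  F ∨ D = min(1, a+b) on (0.86, 0.57) = 1.00
  ¬F = 1 − 0.86 = 0.14
  D ∧ F = max(0, a+b−1) on (0.57, 0.86) = 0.43
  ¬F ∧ (D ∧ F) = max(0, a+b−1) on (0.14, 0.43) = 0.00
  (F ∨ D) ∨ (¬F ∧ (D ∧ F)) = min(1, a+b) on (1.00, 0.00) = 1.00
  → value = 1.0000
|0.8600 − 1.0000| = 0.140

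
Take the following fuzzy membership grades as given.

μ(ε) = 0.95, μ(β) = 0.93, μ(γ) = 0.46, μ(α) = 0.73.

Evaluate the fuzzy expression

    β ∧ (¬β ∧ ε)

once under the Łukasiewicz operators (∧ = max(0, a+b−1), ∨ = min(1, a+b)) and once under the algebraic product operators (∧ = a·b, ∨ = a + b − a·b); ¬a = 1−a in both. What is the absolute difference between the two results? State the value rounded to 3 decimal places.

0.062

Under Łukasiewicz:
  ¬β = 1 − 0.93 = 0.07
  ¬β ∧ ε = max(0, a+b−1) on (0.07, 0.95) = 0.02
  β ∧ (¬β ∧ ε) = max(0, a+b−1) on (0.93, 0.02) = 0.00
  → value = 0.0000
Under algebraic product:
  ¬β = 1 − 0.9300 = 0.0700
  ¬β ∧ ε = a·b on (0.0700, 0.9500) = 0.0665
  β ∧ (¬β ∧ ε) = a·b on (0.9300, 0.0665) = 0.0618
  → value = 0.0618
|0.0000 − 0.0618| = 0.062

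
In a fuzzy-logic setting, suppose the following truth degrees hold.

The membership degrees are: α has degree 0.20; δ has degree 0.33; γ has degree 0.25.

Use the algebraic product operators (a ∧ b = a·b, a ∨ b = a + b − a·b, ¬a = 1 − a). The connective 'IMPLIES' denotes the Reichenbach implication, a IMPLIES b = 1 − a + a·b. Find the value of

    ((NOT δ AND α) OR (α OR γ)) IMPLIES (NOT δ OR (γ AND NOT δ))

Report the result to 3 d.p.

0.868

NOT δ = 1 − 0.3300 = 0.6700
NOT δ AND α = a·b on (0.6700, 0.2000) = 0.1340
α OR γ = a + b − a·b on (0.2000, 0.2500) = 0.4000
(NOT δ AND α) OR (α OR γ) = a + b − a·b on (0.1340, 0.4000) = 0.4804
NOT δ = 1 − 0.3300 = 0.6700
NOT δ = 1 − 0.3300 = 0.6700
γ AND NOT δ = a·b on (0.2500, 0.6700) = 0.1675
NOT δ OR (γ AND NOT δ) = a + b − a·b on (0.6700, 0.1675) = 0.7253
((NOT δ AND α) OR (α OR γ)) IMPLIES (NOT δ OR (γ AND NOT δ))  [Reichenbach: 1 − a + a·b] with a=0.4804, b=0.7253 → 0.8680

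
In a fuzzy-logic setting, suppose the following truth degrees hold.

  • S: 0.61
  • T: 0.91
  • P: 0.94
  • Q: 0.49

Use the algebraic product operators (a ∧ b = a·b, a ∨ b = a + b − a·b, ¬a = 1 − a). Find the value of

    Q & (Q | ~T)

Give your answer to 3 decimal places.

0.263

~T = 1 − 0.9100 = 0.0900
Q | ~T = a + b − a·b on (0.4900, 0.0900) = 0.5359
Q & (Q | ~T) = a·b on (0.4900, 0.5359) = 0.2626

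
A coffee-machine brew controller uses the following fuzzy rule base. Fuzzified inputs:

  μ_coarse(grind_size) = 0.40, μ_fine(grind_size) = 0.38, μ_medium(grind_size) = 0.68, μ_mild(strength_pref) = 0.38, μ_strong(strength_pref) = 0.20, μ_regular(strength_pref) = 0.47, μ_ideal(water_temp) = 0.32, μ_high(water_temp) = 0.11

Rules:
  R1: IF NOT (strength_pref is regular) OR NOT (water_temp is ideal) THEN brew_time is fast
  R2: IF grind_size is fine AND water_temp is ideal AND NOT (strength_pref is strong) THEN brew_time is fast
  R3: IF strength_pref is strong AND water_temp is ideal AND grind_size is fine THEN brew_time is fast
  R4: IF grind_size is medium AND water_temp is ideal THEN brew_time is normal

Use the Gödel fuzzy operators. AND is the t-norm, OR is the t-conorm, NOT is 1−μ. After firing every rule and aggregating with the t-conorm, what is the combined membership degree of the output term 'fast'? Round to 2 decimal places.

R1: ¬regular=1−0.47=0.53, ¬ideal=1−0.32=0.68; OR[max(a, b)] → w = 0.68
R2: fine=0.38, ideal=0.32, ¬strong=1−0.20=0.80; AND[min(a, b)] → w = 0.32
R3: strong=0.20, ideal=0.32, fine=0.38; AND[min(a, b)] → w = 0.20
R4: medium=0.68, ideal=0.32; AND[min(a, b)] → w = 0.32
Rules with consequent 'fast': {R1, R2, R3} → strengths 0.68, 0.32, 0.20
Aggregate via t-conorm [max(a, b)]: 0.68

0.68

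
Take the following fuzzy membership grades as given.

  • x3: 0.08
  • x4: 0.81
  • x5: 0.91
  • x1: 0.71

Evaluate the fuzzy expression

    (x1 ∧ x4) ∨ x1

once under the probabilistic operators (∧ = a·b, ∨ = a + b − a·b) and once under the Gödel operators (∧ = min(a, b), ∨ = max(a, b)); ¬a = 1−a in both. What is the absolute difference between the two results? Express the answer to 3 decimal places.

0.167

Under probabilistic:
  x1 ∧ x4 = a·b on (0.7100, 0.8100) = 0.5751
  (x1 ∧ x4) ∨ x1 = a + b − a·b on (0.5751, 0.7100) = 0.8768
  → value = 0.8768
Under Gödel:
  x1 ∧ x4 = min(a, b) on (0.71, 0.81) = 0.71
  (x1 ∧ x4) ∨ x1 = max(a, b) on (0.71, 0.71) = 0.71
  → value = 0.7100
|0.8768 − 0.7100| = 0.167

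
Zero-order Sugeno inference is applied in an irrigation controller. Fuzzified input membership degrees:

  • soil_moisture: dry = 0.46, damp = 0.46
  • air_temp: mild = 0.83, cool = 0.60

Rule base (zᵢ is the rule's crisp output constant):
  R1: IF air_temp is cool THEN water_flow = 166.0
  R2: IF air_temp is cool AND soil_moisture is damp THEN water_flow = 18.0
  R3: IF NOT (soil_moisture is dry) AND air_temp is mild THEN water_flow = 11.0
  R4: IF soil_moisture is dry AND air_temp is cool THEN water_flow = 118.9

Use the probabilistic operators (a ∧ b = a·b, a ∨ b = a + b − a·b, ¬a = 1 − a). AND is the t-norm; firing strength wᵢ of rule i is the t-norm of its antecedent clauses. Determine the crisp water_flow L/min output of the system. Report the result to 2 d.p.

R1 (z=166.0): cool=0.60 → w = 0.6000
R2 (z=18.0): cool=0.60, damp=0.46; AND[a·b] → w = 0.2760
R3 (z=11.0): ¬dry=1−0.46=0.54, mild=0.83; AND[a·b] → w = 0.4482
R4 (z=118.9): dry=0.46, cool=0.60; AND[a·b] → w = 0.2760
Weighted average = (0.6000·166.0 + 0.2760·18.0 + 0.4482·11.0 + 0.2760·118.9) / (0.6000 + 0.2760 + 0.4482 + 0.2760)
  = 142.3146 / 1.6002 = 88.94

88.94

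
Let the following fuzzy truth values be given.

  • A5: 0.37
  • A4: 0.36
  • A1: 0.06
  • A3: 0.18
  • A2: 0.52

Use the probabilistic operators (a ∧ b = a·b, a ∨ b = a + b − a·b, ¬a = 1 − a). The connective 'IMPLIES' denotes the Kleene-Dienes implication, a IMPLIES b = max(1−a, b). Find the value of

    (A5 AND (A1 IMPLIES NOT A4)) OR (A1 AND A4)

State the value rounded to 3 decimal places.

0.362

NOT A4 = 1 − 0.3600 = 0.6400
A1 IMPLIES NOT A4  [Kleene-Dienes: max(1−a, b)] with a=0.0600, b=0.6400 → 0.9400
A5 AND (A1 IMPLIES NOT A4) = a·b on (0.3700, 0.9400) = 0.3478
A1 AND A4 = a·b on (0.0600, 0.3600) = 0.0216
(A5 AND (A1 IMPLIES NOT A4)) OR (A1 AND A4) = a + b − a·b on (0.3478, 0.0216) = 0.3619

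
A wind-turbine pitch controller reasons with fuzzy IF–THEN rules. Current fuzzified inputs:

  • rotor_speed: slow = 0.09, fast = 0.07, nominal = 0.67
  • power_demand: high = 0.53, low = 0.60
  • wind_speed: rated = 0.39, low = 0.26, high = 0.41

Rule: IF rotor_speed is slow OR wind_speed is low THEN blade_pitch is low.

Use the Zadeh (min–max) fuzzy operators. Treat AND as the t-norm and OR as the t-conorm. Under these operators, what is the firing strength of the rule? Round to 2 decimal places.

0.26

firing strength: slow=0.09, low=0.26; OR[max(a, b)] → w = 0.26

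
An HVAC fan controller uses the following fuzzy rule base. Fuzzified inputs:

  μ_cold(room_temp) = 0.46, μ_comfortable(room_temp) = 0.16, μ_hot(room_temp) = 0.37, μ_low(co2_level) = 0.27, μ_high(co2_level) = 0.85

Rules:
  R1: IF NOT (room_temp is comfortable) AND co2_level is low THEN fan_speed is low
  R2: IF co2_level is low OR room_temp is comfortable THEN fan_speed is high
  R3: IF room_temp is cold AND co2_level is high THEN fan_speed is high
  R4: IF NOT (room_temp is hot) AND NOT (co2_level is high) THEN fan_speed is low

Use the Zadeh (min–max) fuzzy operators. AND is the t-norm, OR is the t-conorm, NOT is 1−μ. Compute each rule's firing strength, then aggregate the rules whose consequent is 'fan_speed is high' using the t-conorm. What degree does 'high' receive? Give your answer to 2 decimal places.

0.46

R1: ¬comfortable=1−0.16=0.84, low=0.27; AND[min(a, b)] → w = 0.27
R2: low=0.27, comfortable=0.16; OR[max(a, b)] → w = 0.27
R3: cold=0.46, high=0.85; AND[min(a, b)] → w = 0.46
R4: ¬hot=1−0.37=0.63, ¬high=1−0.85=0.15; AND[min(a, b)] → w = 0.15
Rules with consequent 'high': {R2, R3} → strengths 0.27, 0.46
Aggregate via t-conorm [max(a, b)]: 0.46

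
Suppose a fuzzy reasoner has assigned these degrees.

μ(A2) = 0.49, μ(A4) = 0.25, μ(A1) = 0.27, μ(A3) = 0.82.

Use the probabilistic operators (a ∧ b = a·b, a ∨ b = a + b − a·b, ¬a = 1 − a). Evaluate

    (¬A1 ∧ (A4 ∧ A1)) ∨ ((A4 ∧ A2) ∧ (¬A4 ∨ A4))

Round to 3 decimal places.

0.144

¬A1 = 1 − 0.2700 = 0.7300
A4 ∧ A1 = a·b on (0.2500, 0.2700) = 0.0675
¬A1 ∧ (A4 ∧ A1) = a·b on (0.7300, 0.0675) = 0.0493
A4 ∧ A2 = a·b on (0.2500, 0.4900) = 0.1225
¬A4 = 1 − 0.2500 = 0.7500
¬A4 ∨ A4 = a + b − a·b on (0.7500, 0.2500) = 0.8125
(A4 ∧ A2) ∧ (¬A4 ∨ A4) = a·b on (0.1225, 0.8125) = 0.0995
(¬A1 ∧ (A4 ∧ A1)) ∨ ((A4 ∧ A2) ∧ (¬A4 ∨ A4)) = a + b − a·b on (0.0493, 0.0995) = 0.1439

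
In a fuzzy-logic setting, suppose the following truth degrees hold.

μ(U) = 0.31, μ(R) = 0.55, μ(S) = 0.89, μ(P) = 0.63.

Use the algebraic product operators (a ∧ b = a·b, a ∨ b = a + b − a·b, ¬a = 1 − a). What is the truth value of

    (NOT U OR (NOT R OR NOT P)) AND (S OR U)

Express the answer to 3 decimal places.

0.825

NOT U = 1 − 0.3100 = 0.6900
NOT R = 1 − 0.5500 = 0.4500
NOT P = 1 − 0.6300 = 0.3700
NOT R OR NOT P = a + b − a·b on (0.4500, 0.3700) = 0.6535
NOT U OR (NOT R OR NOT P) = a + b − a·b on (0.6900, 0.6535) = 0.8926
S OR U = a + b − a·b on (0.8900, 0.3100) = 0.9241
(NOT U OR (NOT R OR NOT P)) AND (S OR U) = a·b on (0.8926, 0.9241) = 0.8248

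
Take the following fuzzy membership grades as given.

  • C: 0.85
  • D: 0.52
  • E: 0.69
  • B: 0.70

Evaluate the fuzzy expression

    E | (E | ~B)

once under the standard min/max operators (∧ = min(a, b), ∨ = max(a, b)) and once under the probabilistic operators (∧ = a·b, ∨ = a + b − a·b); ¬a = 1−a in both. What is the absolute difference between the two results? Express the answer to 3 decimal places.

0.243

Under standard min/max:
  ~B = 1 − 0.70 = 0.30
  E | ~B = max(a, b) on (0.69, 0.30) = 0.69
  E | (E | ~B) = max(a, b) on (0.69, 0.69) = 0.69
  → value = 0.6900
Under probabilistic:
  ~B = 1 − 0.7000 = 0.3000
  E | ~B = a + b − a·b on (0.6900, 0.3000) = 0.7830
  E | (E | ~B) = a + b − a·b on (0.6900, 0.7830) = 0.9327
  → value = 0.9327
|0.6900 − 0.9327| = 0.243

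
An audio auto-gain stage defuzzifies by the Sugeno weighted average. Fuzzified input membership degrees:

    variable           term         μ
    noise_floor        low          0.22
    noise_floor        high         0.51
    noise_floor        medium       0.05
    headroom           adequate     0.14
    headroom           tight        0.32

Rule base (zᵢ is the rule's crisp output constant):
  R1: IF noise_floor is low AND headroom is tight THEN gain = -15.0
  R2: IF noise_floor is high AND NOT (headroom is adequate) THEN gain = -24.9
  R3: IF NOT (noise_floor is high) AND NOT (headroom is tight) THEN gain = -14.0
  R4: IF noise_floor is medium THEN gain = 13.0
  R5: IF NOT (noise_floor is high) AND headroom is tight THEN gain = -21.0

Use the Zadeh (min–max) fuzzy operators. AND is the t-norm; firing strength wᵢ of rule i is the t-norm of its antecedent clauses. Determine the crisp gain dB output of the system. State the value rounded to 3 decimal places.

-18.194

R1 (z=-15.0): low=0.22, tight=0.32; AND[min(a, b)] → w = 0.22
R2 (z=-24.9): high=0.51, ¬adequate=1−0.14=0.86; AND[min(a, b)] → w = 0.51
R3 (z=-14.0): ¬high=1−0.51=0.49, ¬tight=1−0.32=0.68; AND[min(a, b)] → w = 0.49
R4 (z=13.0): medium=0.05 → w = 0.05
R5 (z=-21.0): ¬high=1−0.51=0.49, tight=0.32; AND[min(a, b)] → w = 0.32
Weighted average = (0.22·-15.0 + 0.51·-24.9 + 0.49·-14.0 + 0.05·13.0 + 0.32·-21.0) / (0.22 + 0.51 + 0.49 + 0.05 + 0.32)
  = -28.9290 / 1.5900 = -18.194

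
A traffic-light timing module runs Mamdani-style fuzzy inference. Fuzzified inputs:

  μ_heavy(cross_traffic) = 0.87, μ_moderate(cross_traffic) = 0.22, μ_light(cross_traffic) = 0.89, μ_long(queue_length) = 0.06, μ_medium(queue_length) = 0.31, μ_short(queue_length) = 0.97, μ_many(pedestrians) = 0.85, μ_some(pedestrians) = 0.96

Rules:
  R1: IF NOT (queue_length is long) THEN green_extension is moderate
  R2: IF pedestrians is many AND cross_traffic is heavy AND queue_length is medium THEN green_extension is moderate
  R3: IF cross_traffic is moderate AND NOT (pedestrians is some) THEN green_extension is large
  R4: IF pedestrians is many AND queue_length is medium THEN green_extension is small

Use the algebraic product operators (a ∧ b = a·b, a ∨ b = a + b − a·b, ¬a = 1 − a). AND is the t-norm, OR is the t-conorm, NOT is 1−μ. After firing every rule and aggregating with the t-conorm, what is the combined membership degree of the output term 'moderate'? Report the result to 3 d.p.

0.954

R1: ¬long=1−0.06=0.94 → w = 0.9400
R2: many=0.85, heavy=0.87, medium=0.31; AND[a·b] → w = 0.2292
R3: moderate=0.22, ¬some=1−0.96=0.04; AND[a·b] → w = 0.0088
R4: many=0.85, medium=0.31; AND[a·b] → w = 0.2635
Rules with consequent 'moderate': {R1, R2} → strengths 0.9400, 0.2292
Aggregate via t-conorm [a + b − a·b]: 0.9538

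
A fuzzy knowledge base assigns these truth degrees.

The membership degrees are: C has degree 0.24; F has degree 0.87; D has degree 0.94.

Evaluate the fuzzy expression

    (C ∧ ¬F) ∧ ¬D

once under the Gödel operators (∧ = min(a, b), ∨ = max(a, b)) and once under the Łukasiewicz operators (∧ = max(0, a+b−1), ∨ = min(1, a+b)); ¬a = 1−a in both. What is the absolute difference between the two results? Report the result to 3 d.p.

0.060

Under Gödel:
  ¬F = 1 − 0.87 = 0.13
  C ∧ ¬F = min(a, b) on (0.24, 0.13) = 0.13
  ¬D = 1 − 0.94 = 0.06
  (C ∧ ¬F) ∧ ¬D = min(a, b) on (0.13, 0.06) = 0.06
  → value = 0.0600
Under Łukasiewicz:
  ¬F = 1 − 0.87 = 0.13
  C ∧ ¬F = max(0, a+b−1) on (0.24, 0.13) = 0.00
  ¬D = 1 − 0.94 = 0.06
  (C ∧ ¬F) ∧ ¬D = max(0, a+b−1) on (0.00, 0.06) = 0.00
  → value = 0.0000
|0.0600 − 0.0000| = 0.060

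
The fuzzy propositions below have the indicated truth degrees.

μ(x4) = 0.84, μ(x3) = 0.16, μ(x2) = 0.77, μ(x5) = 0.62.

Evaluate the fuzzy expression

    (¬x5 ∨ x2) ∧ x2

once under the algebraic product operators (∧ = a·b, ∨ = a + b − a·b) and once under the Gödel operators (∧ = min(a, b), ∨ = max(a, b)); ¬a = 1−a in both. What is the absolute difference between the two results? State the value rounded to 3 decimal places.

Under algebraic product:
  ¬x5 = 1 − 0.6200 = 0.3800
  ¬x5 ∨ x2 = a + b − a·b on (0.3800, 0.7700) = 0.8574
  (¬x5 ∨ x2) ∧ x2 = a·b on (0.8574, 0.7700) = 0.6602
  → value = 0.6602
Under Gödel:
  ¬x5 = 1 − 0.62 = 0.38
  ¬x5 ∨ x2 = max(a, b) on (0.38, 0.77) = 0.77
  (¬x5 ∨ x2) ∧ x2 = min(a, b) on (0.77, 0.77) = 0.77
  → value = 0.7700
|0.6602 − 0.7700| = 0.110

0.110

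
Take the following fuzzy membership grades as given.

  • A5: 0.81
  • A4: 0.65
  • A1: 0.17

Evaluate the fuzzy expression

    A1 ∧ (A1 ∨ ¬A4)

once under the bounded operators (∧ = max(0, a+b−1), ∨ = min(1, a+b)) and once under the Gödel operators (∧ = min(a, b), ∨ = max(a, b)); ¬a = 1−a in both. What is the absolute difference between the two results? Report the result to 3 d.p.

0.170

Under bounded:
  ¬A4 = 1 − 0.65 = 0.35
  A1 ∨ ¬A4 = min(1, a+b) on (0.17, 0.35) = 0.52
  A1 ∧ (A1 ∨ ¬A4) = max(0, a+b−1) on (0.17, 0.52) = 0.00
  → value = 0.0000
Under Gödel:
  ¬A4 = 1 − 0.65 = 0.35
  A1 ∨ ¬A4 = max(a, b) on (0.17, 0.35) = 0.35
  A1 ∧ (A1 ∨ ¬A4) = min(a, b) on (0.17, 0.35) = 0.17
  → value = 0.1700
|0.0000 − 0.1700| = 0.170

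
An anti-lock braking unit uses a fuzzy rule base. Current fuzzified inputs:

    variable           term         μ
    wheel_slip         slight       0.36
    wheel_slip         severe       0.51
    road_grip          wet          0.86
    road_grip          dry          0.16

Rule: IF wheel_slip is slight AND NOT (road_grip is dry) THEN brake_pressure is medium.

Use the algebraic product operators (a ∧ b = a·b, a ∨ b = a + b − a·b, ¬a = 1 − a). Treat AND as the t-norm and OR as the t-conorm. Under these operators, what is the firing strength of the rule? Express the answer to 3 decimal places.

0.302

firing strength: slight=0.36, ¬dry=1−0.16=0.84; AND[a·b] → w = 0.3024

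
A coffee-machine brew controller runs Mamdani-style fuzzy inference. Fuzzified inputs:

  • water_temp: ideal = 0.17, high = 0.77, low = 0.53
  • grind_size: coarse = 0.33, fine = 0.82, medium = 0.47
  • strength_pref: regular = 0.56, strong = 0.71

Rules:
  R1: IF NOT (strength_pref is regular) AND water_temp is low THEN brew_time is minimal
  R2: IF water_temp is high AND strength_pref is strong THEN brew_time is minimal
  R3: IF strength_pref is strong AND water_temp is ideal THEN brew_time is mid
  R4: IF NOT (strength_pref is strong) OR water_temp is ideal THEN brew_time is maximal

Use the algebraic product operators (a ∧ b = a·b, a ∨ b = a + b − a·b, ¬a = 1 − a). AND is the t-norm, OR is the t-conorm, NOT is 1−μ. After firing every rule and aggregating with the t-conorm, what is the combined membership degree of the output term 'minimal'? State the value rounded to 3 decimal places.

R1: ¬regular=1−0.56=0.44, low=0.53; AND[a·b] → w = 0.2332
R2: high=0.77, strong=0.71; AND[a·b] → w = 0.5467
R3: strong=0.71, ideal=0.17; AND[a·b] → w = 0.1207
R4: ¬strong=1−0.71=0.29, ideal=0.17; OR[a + b − a·b] → w = 0.4107
Rules with consequent 'minimal': {R1, R2} → strengths 0.2332, 0.5467
Aggregate via t-conorm [a + b − a·b]: 0.6524

0.652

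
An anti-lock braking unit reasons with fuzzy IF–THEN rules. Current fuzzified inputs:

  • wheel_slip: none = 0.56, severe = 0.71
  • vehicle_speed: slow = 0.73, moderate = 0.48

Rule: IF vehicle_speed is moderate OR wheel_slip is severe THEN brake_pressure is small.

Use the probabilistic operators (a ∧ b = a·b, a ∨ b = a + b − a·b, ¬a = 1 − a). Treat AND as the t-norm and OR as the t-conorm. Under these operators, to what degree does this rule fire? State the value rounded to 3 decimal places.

0.849

firing strength: moderate=0.48, severe=0.71; OR[a + b − a·b] → w = 0.8492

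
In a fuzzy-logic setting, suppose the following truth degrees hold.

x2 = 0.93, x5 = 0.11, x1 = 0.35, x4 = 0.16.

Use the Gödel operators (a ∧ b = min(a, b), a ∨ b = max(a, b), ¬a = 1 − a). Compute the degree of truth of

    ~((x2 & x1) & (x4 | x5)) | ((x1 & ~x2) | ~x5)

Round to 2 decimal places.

x2 & x1 = min(a, b) on (0.93, 0.35) = 0.35
x4 | x5 = max(a, b) on (0.16, 0.11) = 0.16
(x2 & x1) & (x4 | x5) = min(a, b) on (0.35, 0.16) = 0.16
~((x2 & x1) & (x4 | x5)) = 1 − 0.16 = 0.84
~x2 = 1 − 0.93 = 0.07
x1 & ~x2 = min(a, b) on (0.35, 0.07) = 0.07
~x5 = 1 − 0.11 = 0.89
(x1 & ~x2) | ~x5 = max(a, b) on (0.07, 0.89) = 0.89
~((x2 & x1) & (x4 | x5)) | ((x1 & ~x2) | ~x5) = max(a, b) on (0.84, 0.89) = 0.89

0.89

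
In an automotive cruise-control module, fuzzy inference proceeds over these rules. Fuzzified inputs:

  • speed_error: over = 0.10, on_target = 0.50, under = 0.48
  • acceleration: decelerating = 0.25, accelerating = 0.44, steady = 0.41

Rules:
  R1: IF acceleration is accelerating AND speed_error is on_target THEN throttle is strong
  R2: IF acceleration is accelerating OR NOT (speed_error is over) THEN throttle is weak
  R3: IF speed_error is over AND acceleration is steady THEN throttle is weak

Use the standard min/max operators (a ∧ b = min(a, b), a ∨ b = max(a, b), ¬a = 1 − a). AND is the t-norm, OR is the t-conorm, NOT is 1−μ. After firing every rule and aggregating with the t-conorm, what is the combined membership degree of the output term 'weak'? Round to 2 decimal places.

0.90

R1: accelerating=0.44, on_target=0.50; AND[min(a, b)] → w = 0.44
R2: accelerating=0.44, ¬over=1−0.10=0.90; OR[max(a, b)] → w = 0.90
R3: over=0.10, steady=0.41; AND[min(a, b)] → w = 0.10
Rules with consequent 'weak': {R2, R3} → strengths 0.90, 0.10
Aggregate via t-conorm [max(a, b)]: 0.90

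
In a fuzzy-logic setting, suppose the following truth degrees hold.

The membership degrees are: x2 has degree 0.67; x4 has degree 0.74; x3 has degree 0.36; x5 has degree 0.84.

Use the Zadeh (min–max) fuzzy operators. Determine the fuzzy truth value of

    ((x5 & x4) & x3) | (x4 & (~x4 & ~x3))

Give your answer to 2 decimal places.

0.36

x5 & x4 = min(a, b) on (0.84, 0.74) = 0.74
(x5 & x4) & x3 = min(a, b) on (0.74, 0.36) = 0.36
~x4 = 1 − 0.74 = 0.26
~x3 = 1 − 0.36 = 0.64
~x4 & ~x3 = min(a, b) on (0.26, 0.64) = 0.26
x4 & (~x4 & ~x3) = min(a, b) on (0.74, 0.26) = 0.26
((x5 & x4) & x3) | (x4 & (~x4 & ~x3)) = max(a, b) on (0.36, 0.26) = 0.36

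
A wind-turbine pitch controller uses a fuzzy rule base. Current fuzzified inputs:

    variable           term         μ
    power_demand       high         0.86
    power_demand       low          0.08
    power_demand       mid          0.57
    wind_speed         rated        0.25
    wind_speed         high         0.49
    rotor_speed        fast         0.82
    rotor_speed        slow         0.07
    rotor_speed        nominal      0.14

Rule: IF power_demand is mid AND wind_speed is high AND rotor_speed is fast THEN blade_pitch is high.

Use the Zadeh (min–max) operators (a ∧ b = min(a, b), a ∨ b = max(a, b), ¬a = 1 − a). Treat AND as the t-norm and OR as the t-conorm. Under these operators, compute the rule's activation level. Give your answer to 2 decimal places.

0.49

firing strength: mid=0.57, high=0.49, fast=0.82; AND[min(a, b)] → w = 0.49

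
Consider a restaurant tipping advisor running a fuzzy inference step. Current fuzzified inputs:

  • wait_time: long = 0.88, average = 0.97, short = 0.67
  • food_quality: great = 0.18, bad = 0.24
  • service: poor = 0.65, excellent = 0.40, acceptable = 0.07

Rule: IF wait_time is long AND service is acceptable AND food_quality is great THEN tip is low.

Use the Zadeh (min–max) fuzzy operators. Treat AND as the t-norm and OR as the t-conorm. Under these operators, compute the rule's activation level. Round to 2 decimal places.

0.07

firing strength: long=0.88, acceptable=0.07, great=0.18; AND[min(a, b)] → w = 0.07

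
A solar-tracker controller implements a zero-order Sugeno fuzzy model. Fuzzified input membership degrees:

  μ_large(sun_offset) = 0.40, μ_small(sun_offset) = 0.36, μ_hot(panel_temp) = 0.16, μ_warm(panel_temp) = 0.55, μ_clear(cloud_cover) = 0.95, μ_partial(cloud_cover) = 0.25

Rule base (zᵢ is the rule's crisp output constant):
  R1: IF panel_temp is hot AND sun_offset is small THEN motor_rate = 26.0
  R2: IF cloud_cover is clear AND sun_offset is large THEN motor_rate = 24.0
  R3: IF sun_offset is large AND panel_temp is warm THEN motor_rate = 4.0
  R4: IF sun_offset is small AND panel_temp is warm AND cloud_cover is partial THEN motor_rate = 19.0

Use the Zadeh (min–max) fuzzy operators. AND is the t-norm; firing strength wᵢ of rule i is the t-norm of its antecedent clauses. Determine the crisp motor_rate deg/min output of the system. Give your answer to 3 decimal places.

R1 (z=26.0): hot=0.16, small=0.36; AND[min(a, b)] → w = 0.16
R2 (z=24.0): clear=0.95, large=0.40; AND[min(a, b)] → w = 0.40
R3 (z=4.0): large=0.40, warm=0.55; AND[min(a, b)] → w = 0.40
R4 (z=19.0): small=0.36, warm=0.55, partial=0.25; AND[min(a, b)] → w = 0.25
Weighted average = (0.16·26.0 + 0.40·24.0 + 0.40·4.0 + 0.25·19.0) / (0.16 + 0.40 + 0.40 + 0.25)
  = 20.1100 / 1.2100 = 16.620

16.620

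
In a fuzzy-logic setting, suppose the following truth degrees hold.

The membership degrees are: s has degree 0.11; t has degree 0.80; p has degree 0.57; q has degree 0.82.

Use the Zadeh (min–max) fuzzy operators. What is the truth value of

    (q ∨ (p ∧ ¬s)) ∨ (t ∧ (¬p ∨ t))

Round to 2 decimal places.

¬s = 1 − 0.11 = 0.89
p ∧ ¬s = min(a, b) on (0.57, 0.89) = 0.57
q ∨ (p ∧ ¬s) = max(a, b) on (0.82, 0.57) = 0.82
¬p = 1 − 0.57 = 0.43
¬p ∨ t = max(a, b) on (0.43, 0.80) = 0.80
t ∧ (¬p ∨ t) = min(a, b) on (0.80, 0.80) = 0.80
(q ∨ (p ∧ ¬s)) ∨ (t ∧ (¬p ∨ t)) = max(a, b) on (0.82, 0.80) = 0.82

0.82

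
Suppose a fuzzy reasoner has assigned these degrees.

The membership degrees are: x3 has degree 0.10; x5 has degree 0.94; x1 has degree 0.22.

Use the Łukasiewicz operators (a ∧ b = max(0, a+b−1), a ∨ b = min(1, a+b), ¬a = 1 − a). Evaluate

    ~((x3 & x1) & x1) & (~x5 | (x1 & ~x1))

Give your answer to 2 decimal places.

x3 & x1 = max(0, a+b−1) on (0.10, 0.22) = 0.00
(x3 & x1) & x1 = max(0, a+b−1) on (0.00, 0.22) = 0.00
~((x3 & x1) & x1) = 1 − 0.00 = 1.00
~x5 = 1 − 0.94 = 0.06
~x1 = 1 − 0.22 = 0.78
x1 & ~x1 = max(0, a+b−1) on (0.22, 0.78) = 0.00
~x5 | (x1 & ~x1) = min(1, a+b) on (0.06, 0.00) = 0.06
~((x3 & x1) & x1) & (~x5 | (x1 & ~x1)) = max(0, a+b−1) on (1.00, 0.06) = 0.06

0.06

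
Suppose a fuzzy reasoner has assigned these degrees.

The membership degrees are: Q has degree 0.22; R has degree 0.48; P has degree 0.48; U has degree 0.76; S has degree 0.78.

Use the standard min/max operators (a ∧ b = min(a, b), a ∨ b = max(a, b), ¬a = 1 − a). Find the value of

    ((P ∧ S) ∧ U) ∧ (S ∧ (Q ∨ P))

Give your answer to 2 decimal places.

P ∧ S = min(a, b) on (0.48, 0.78) = 0.48
(P ∧ S) ∧ U = min(a, b) on (0.48, 0.76) = 0.48
Q ∨ P = max(a, b) on (0.22, 0.48) = 0.48
S ∧ (Q ∨ P) = min(a, b) on (0.78, 0.48) = 0.48
((P ∧ S) ∧ U) ∧ (S ∧ (Q ∨ P)) = min(a, b) on (0.48, 0.48) = 0.48

0.48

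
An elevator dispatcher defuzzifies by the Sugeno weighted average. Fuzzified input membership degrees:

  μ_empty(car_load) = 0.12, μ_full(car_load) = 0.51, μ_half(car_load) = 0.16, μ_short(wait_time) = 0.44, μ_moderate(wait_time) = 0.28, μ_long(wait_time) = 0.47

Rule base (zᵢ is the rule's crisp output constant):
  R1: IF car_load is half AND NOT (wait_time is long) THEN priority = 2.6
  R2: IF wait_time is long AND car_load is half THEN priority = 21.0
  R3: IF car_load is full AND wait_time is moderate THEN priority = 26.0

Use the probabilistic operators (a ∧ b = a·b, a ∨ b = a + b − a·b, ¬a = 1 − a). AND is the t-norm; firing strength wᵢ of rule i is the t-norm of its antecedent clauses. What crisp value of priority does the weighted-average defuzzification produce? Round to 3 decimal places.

R1 (z=2.6): half=0.16, ¬long=1−0.47=0.53; AND[a·b] → w = 0.0848
R2 (z=21.0): long=0.47, half=0.16; AND[a·b] → w = 0.0752
R3 (z=26.0): full=0.51, moderate=0.28; AND[a·b] → w = 0.1428
Weighted average = (0.0848·2.6 + 0.0752·21.0 + 0.1428·26.0) / (0.0848 + 0.0752 + 0.1428)
  = 5.5125 / 0.3028 = 18.205

18.205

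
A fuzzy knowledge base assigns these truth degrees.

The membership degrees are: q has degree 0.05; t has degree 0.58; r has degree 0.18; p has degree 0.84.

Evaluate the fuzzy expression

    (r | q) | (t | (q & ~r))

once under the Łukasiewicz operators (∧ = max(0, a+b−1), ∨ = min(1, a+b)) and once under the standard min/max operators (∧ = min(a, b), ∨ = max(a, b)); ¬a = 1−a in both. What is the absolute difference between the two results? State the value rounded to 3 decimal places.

Under Łukasiewicz:
  r | q = min(1, a+b) on (0.18, 0.05) = 0.23
  ~r = 1 − 0.18 = 0.82
  q & ~r = max(0, a+b−1) on (0.05, 0.82) = 0.00
  t | (q & ~r) = min(1, a+b) on (0.58, 0.00) = 0.58
  (r | q) | (t | (q & ~r)) = min(1, a+b) on (0.23, 0.58) = 0.81
  → value = 0.8100
Under standard min/max:
  r | q = max(a, b) on (0.18, 0.05) = 0.18
  ~r = 1 − 0.18 = 0.82
  q & ~r = min(a, b) on (0.05, 0.82) = 0.05
  t | (q & ~r) = max(a, b) on (0.58, 0.05) = 0.58
  (r | q) | (t | (q & ~r)) = max(a, b) on (0.18, 0.58) = 0.58
  → value = 0.5800
|0.8100 − 0.5800| = 0.230

0.230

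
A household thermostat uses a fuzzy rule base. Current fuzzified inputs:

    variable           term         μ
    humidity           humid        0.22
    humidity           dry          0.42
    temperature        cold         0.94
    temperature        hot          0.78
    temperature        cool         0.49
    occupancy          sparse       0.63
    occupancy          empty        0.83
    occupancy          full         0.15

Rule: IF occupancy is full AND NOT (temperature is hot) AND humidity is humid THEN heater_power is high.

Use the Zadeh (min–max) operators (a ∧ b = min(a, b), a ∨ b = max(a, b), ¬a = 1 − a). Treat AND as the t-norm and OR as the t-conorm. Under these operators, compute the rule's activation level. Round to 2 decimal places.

firing strength: full=0.15, ¬hot=1−0.78=0.22, humid=0.22; AND[min(a, b)] → w = 0.15

0.15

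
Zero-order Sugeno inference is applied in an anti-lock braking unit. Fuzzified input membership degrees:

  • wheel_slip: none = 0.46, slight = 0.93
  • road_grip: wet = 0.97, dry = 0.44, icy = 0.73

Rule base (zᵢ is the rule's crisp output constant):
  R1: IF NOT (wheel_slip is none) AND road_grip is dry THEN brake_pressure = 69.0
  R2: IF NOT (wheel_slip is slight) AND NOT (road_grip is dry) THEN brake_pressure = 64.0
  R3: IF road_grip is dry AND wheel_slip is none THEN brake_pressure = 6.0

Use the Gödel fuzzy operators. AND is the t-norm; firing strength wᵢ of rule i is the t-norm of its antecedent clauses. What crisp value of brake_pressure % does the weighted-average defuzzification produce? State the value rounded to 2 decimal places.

R1 (z=69.0): ¬none=1−0.46=0.54, dry=0.44; AND[min(a, b)] → w = 0.44
R2 (z=64.0): ¬slight=1−0.93=0.07, ¬dry=1−0.44=0.56; AND[min(a, b)] → w = 0.07
R3 (z=6.0): dry=0.44, none=0.46; AND[min(a, b)] → w = 0.44
Weighted average = (0.44·69.0 + 0.07·64.0 + 0.44·6.0) / (0.44 + 0.07 + 0.44)
  = 37.4800 / 0.9500 = 39.45

39.45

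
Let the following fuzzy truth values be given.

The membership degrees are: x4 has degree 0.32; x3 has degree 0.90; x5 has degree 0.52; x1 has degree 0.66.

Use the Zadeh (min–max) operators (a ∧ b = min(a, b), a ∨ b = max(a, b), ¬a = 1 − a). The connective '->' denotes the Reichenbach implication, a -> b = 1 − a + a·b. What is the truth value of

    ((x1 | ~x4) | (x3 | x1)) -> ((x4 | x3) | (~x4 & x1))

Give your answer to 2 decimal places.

~x4 = 1 − 0.32 = 0.68
x1 | ~x4 = max(a, b) on (0.66, 0.68) = 0.68
x3 | x1 = max(a, b) on (0.90, 0.66) = 0.90
(x1 | ~x4) | (x3 | x1) = max(a, b) on (0.68, 0.90) = 0.90
x4 | x3 = max(a, b) on (0.32, 0.90) = 0.90
~x4 = 1 − 0.32 = 0.68
~x4 & x1 = min(a, b) on (0.68, 0.66) = 0.66
(x4 | x3) | (~x4 & x1) = max(a, b) on (0.90, 0.66) = 0.90
((x1 | ~x4) | (x3 | x1)) -> ((x4 | x3) | (~x4 & x1))  [Reichenbach: 1 − a + a·b] with a=0.90, b=0.90 → 0.91

0.91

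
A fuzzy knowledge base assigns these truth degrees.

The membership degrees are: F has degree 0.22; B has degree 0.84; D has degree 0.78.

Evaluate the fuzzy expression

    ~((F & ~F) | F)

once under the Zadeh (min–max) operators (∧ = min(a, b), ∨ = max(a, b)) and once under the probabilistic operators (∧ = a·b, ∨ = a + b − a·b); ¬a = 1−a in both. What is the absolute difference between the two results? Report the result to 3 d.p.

Under Zadeh (min–max):
  ~F = 1 − 0.22 = 0.78
  F & ~F = min(a, b) on (0.22, 0.78) = 0.22
  (F & ~F) | F = max(a, b) on (0.22, 0.22) = 0.22
  ~((F & ~F) | F) = 1 − 0.22 = 0.78
  → value = 0.7800
Under probabilistic:
  ~F = 1 − 0.2200 = 0.7800
  F & ~F = a·b on (0.2200, 0.7800) = 0.1716
  (F & ~F) | F = a + b − a·b on (0.1716, 0.2200) = 0.3538
  ~((F & ~F) | F) = 1 − 0.3538 = 0.6462
  → value = 0.6462
|0.7800 − 0.6462| = 0.134

0.134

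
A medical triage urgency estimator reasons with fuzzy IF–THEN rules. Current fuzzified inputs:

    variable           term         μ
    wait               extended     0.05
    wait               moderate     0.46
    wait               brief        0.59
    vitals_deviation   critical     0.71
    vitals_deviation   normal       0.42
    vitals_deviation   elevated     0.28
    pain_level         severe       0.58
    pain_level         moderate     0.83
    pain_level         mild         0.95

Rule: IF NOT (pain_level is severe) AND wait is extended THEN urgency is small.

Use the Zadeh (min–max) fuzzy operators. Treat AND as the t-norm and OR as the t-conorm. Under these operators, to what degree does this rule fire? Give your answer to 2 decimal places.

firing strength: ¬severe=1−0.58=0.42, extended=0.05; AND[min(a, b)] → w = 0.05

0.05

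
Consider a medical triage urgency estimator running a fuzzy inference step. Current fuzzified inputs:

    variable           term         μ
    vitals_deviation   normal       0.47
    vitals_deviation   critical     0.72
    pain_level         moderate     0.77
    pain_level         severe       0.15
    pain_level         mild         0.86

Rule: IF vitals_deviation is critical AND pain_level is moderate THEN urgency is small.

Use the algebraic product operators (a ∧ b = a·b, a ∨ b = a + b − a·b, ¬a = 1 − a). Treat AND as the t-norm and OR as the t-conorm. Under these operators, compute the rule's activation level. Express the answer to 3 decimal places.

firing strength: critical=0.72, moderate=0.77; AND[a·b] → w = 0.5544

0.554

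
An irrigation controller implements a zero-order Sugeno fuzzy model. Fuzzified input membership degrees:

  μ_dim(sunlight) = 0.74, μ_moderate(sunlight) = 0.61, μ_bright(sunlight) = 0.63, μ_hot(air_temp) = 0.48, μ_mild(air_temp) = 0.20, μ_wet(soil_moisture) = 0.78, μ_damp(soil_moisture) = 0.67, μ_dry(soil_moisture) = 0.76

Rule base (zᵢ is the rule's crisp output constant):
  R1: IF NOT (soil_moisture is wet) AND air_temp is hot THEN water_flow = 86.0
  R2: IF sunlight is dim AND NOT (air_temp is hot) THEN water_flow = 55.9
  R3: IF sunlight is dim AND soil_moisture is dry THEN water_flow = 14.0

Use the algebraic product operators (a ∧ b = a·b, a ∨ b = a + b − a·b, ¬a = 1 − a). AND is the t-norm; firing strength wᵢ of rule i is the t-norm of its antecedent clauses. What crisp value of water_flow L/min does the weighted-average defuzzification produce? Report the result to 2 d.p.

36.54

R1 (z=86.0): ¬wet=1−0.78=0.22, hot=0.48; AND[a·b] → w = 0.1056
R2 (z=55.9): dim=0.74, ¬hot=1−0.48=0.52; AND[a·b] → w = 0.3848
R3 (z=14.0): dim=0.74, dry=0.76; AND[a·b] → w = 0.5624
Weighted average = (0.1056·86.0 + 0.3848·55.9 + 0.5624·14.0) / (0.1056 + 0.3848 + 0.5624)
  = 38.4655 / 1.0528 = 36.54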